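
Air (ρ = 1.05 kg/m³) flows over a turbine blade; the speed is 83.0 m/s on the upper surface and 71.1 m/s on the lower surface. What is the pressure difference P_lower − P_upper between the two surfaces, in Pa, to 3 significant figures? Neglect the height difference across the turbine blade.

The pressure is lower where the speed is higher: ΔP = ½ρ(v_up² − v_low²).
ΔP = ½·1.05·(83.0² − 71.1²) = 963 Pa.

ΔP = 963 Pa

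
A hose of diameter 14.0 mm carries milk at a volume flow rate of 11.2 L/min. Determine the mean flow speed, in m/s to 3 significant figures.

v ≈ 1.21 m/s

Q = 11.2 L/min = 0.000187 m³/s.
v = Q/A = 0.000187 / 0.000154 = 1.21 m/s.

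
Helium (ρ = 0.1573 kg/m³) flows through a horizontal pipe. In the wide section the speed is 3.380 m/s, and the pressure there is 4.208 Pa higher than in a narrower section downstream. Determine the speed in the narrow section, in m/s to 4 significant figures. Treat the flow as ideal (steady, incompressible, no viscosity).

With h₁ = h₂, rearranging Bernoulli gives v₂ = √(v₁² + 2ΔP/ρ).
v₂ = √(3.380² + 2·4.208/0.1573) = √(11.42 + 53.50) = 8.058 m/s.

v₂ ≈ 8.058 m/s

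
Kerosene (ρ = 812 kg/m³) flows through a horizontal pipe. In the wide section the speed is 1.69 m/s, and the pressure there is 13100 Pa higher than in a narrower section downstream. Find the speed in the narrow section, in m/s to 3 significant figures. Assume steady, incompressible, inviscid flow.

v₂ ≈ 5.93 m/s

Horizontal Bernoulli: P₁ + ½ρv₁² = P₂ + ½ρv₂², so v₂² = v₁² + 2(P₁ − P₂)/ρ.
v₂ = √(1.69² + 2·13100/812) = √(2.86 + 32.3) = 5.93 m/s.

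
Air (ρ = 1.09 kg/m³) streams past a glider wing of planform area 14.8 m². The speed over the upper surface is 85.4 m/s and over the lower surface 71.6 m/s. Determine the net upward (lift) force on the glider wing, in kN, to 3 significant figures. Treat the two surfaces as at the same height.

With equal heights on the two surfaces, Bernoulli gives P_lower − P_upper = ½ρ(v_upper² − v_lower²).
ΔP = ½·1.09·(85.4² − 71.6²) = 1180 Pa.
Lift = ΔP · A = 1180 × 14.8 = 17500 N.

17.5 kN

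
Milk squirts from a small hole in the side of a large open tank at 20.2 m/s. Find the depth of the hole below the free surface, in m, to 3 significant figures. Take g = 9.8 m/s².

For a small hole in a large open tank, ½v² = gh, giving h = v²/(2g).
h = 20.2²/(2·9.8) = 408/19.60 = 20.8 m.

h = 20.8 m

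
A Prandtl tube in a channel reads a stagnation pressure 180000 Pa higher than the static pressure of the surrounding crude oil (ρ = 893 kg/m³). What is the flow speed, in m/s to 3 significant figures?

v ≈ 20.1 m/s

The dynamic pressure equals the rise in static pressure at the stagnation point: ΔP = ½ρv².
v = √(2ΔP/ρ) = √(2·180000/893) = 20.1 m/s.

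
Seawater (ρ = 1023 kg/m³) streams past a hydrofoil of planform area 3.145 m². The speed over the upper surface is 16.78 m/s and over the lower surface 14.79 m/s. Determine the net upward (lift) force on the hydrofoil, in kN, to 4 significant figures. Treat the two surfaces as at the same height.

101.1 kN

From P + ½ρv² = const at equal height, P_low − P_up = ½ρ(v_up² − v_low²).
ΔP = ½·1023·(16.78² − 14.79²) = 32130 Pa.
Lift = ΔP · A = 32130 × 3.145 = 101100 N.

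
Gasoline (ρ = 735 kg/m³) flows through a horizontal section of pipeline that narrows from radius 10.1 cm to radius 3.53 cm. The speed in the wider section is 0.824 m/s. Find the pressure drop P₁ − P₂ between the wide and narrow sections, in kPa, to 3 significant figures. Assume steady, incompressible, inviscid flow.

By continuity, v₂ = v₁·A₁/A₂ = 0.824·(320/39.1) = 6.75 m/s.
Along the horizontal streamline, P + ½ρv² is constant.
P₁ − P₂ = ½·735·(6.75² − 0.824²) = ½·735·44.8 = 16500 Pa.

ΔP ≈ 16.5 kPa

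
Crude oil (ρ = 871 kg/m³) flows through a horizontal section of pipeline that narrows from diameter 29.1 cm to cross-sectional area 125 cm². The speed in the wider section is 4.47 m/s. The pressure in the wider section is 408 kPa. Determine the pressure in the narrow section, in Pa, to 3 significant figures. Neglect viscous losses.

P₂ ≈ 170000 Pa

Mass conservation (A₁v₁ = A₂v₂) gives v₂ = 4.47 × 665/125 = 23.8 m/s.
The pipe is horizontal, so Bernoulli reduces to P₁ + ½ρv₁² = P₂ + ½ρv₂².
P₂ = P₁ − ½ρ(v₂² − v₁²) = 408000 − ½·871·(23.8² − 4.47²) = 408000 − 238000 = 170000 Pa.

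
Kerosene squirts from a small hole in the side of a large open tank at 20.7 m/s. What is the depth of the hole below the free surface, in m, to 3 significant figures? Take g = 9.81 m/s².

Inverting v = √(2gh) gives h = v² / 2g.
h = 20.7²/(2·9.81) = 428/19.62 = 21.8 m.

21.8 m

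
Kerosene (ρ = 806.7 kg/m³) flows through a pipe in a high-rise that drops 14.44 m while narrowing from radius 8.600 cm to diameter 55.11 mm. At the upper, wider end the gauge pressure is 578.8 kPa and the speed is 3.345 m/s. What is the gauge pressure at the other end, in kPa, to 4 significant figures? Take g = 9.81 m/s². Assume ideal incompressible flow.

By continuity, v₂ = v₁·A₁/A₂ = 3.345·(232.4/23.85) = 32.58 m/s.
Applying Bernoulli between the two ends and solving for P₂: P₂ = P₁ + ½ρ(v₁² − v₂²) − ρgΔh.
P₂ = 578800 + ½·806.7·(3.345² − 32.58²) − 806.7·9.81·(−14.44) = 578800 + (-423700) − (-114300) = 269400 Pa.

269.4 kPa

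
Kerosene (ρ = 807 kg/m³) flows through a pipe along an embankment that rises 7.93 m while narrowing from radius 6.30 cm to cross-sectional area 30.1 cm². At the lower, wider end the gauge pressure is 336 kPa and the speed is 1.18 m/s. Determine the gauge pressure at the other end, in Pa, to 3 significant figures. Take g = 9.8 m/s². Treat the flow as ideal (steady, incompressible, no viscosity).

P₂ = 264000 Pa

Mass conservation (A₁v₁ = A₂v₂) gives v₂ = 1.18 × 125/30.1 = 4.89 m/s.
Bernoulli: P₁ + ½ρv₁² + ρg h₁ = P₂ + ½ρv₂² + ρg h₂, so P₂ = P₁ + ½ρ(v₁² − v₂²) − ρg(h₂ − h₁).
P₂ = 336000 + ½·807·(1.18² − 4.89²) − 807·9.8·(+7.93) = 336000 + (-9080) − (62700) = 264000 Pa.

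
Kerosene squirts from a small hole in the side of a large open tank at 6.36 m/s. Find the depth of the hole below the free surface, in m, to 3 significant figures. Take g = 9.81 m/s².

Inverting v = √(2gh) gives h = v² / 2g.
h = 6.36²/(2·9.81) = 40.4/19.62 = 2.06 m.

h = 2.06 m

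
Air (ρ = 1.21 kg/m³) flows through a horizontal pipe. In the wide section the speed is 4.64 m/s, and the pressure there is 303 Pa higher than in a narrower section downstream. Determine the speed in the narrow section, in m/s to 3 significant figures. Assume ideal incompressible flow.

Along the level pipe P + ½ρv² is conserved, hence v₂² = v₁² + 2(P₁ − P₂)/ρ.
v₂ = √(4.64² + 2·303/1.21) = √(21.5 + 501) = 22.9 m/s.

v₂ ≈ 22.9 m/s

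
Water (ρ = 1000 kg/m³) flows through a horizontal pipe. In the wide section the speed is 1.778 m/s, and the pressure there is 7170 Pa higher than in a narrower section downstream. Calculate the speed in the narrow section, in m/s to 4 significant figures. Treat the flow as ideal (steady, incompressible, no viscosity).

Along the level pipe P + ½ρv² is conserved, hence v₂² = v₁² + 2(P₁ − P₂)/ρ.
v₂ = √(1.778² + 2·7170/1000) = √(3.161 + 14.34) = 4.183 m/s.

4.183 m/s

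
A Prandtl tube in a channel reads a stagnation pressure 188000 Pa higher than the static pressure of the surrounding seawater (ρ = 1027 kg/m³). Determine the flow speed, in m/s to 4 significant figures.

v = 19.13 m/s

At the stagnation point the flow is brought to rest, so Bernoulli gives P_stag − P_static = ½ρv².
v = √(2ΔP/ρ) = √(2·188000/1027) = 19.13 m/s.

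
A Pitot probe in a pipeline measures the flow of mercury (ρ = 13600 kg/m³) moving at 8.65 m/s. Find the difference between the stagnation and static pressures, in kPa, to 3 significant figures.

Bernoulli between the free stream and the stagnation point: ½ρv² = P_stag − P_static.
ΔP = ½·13600·8.65² = 509000 Pa.

509 kPa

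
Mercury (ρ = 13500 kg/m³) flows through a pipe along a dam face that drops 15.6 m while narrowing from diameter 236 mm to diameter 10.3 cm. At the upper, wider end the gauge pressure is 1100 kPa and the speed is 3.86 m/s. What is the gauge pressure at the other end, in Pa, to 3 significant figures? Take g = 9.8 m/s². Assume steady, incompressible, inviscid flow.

By continuity, v₂ = v₁·A₁/A₂ = 3.86·(437/83.3) = 20.3 m/s.
Applying Bernoulli between the two ends and solving for P₂: P₂ = P₁ + ½ρ(v₁² − v₂²) − ρgΔh.
P₂ = 1100000 + ½·13500·(3.86² − 20.3²) − 13500·9.8·(−15.6) = 1100000 + (-2670000) − (-2060000) = 493000 Pa.

P₂ ≈ 493000 Pa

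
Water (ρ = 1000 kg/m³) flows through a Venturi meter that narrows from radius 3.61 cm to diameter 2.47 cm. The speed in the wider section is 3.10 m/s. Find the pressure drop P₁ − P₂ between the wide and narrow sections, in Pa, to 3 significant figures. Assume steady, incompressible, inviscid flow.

ΔP ≈ 346000 Pa

The volume flow rate is constant, so v₂ = (A₁/A₂)v₁ = (40.9/4.79)·3.10 = 26.5 m/s.
With no height change, Bernoulli's equation is P₁ + ½ρv₁² = P₂ + ½ρv₂².
P₁ − P₂ = ½·1000·(26.5² − 3.10²) = ½·1000·692 = 346000 Pa.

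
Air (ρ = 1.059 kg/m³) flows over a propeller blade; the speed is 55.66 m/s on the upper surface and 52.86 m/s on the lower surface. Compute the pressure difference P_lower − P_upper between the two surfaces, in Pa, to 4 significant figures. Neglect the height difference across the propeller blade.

ΔP ≈ 160.9 Pa

With negligible Δh, P + ½ρv² is constant, so P_low − P_up = ½ρ(v_up² − v_low²).
ΔP = ½·1.059·(55.66² − 52.86²) = 160.9 Pa.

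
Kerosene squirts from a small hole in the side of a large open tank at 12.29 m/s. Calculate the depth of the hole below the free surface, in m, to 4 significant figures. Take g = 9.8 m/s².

Torricelli: v = √(2gh), so h = v²/(2g).
h = 12.29²/(2·9.8) = 151.0/19.60 = 7.706 m.

7.706 m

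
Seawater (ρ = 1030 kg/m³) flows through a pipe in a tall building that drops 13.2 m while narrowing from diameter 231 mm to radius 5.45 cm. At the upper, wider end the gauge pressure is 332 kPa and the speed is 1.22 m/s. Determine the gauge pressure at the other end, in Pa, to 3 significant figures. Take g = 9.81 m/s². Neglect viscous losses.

P₂ = 451000 Pa

The volume flow rate is constant, so v₂ = (A₁/A₂)v₁ = (419/93.3)·1.22 = 5.48 m/s.
Applying Bernoulli between the two ends and solving for P₂: P₂ = P₁ + ½ρ(v₁² − v₂²) − ρgΔh.
P₂ = 332000 + ½·1030·(1.22² − 5.48²) − 1030·9.81·(−13.2) = 332000 + (-14700) − (-133000) = 451000 Pa.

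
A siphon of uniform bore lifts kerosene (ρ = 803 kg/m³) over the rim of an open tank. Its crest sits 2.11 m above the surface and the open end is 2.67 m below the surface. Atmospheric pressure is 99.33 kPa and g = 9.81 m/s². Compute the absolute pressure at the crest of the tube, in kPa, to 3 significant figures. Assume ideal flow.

Bernoulli surface→outlet gives ½v² = g·h_out, so v = √(2·9.81·2.67) = 7.24 m/s.
Continuity keeps v the same throughout the tube; from surface to crest, P_atm + 0 = P_top + ½ρv² + ρg·h_top.
P_top = 99330 − ½·803·7.24² − 803·9.81·2.11 = 61700 Pa.

61.7 kPa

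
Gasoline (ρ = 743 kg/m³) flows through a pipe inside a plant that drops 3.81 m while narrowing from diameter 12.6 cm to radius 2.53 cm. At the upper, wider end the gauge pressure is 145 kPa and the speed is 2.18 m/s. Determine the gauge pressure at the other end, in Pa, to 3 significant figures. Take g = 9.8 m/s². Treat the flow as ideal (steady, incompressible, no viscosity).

Mass conservation (A₁v₁ = A₂v₂) gives v₂ = 2.18 × 125/20.1 = 13.5 m/s.
Energy conservation along the streamline gives P₂ = P₁ − ½ρ(v₂² − v₁²) − ρg(h₂ − h₁).
P₂ = 145000 + ½·743·(2.18² − 13.5²) − 743·9.8·(−3.81) = 145000 + (-66100) − (-27700) = 107000 Pa.

P₂ = 107000 Pa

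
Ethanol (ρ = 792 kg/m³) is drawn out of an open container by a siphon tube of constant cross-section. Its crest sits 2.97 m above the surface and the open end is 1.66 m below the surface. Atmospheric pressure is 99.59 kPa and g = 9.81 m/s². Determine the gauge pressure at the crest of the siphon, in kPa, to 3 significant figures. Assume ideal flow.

P_gauge ≈ -36.0 kPa

Bernoulli surface→outlet gives ½v² = g·h_out, so v = √(2·9.81·1.66) = 5.71 m/s.
The bore is uniform, so the speed at the crest is the same v. Bernoulli surface→crest: P_atm = P_top + ½ρv² + ρg·h_top.
P_top = 99590 − ½·792·5.71² − 792·9.81·2.97 = 63600 Pa. So P_gauge = P_top − P_atm = -36000 Pa.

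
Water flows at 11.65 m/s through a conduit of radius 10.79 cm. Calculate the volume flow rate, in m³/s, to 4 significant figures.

Q = 0.4261 m³/s

Q = A·v = 0.03658 m² × 11.65 m/s = 0.4261 m³/s.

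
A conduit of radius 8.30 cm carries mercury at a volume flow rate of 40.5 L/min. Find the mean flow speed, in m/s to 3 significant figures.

v = 0.0312 m/s

Q = 40.5 L/min = 0.000675 m³/s.
v = Q/A = 0.000675 / 0.0216 = 0.0312 m/s.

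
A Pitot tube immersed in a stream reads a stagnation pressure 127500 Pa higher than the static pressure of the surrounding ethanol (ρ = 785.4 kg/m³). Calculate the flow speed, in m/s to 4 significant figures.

v ≈ 18.02 m/s

The dynamic pressure equals the rise in static pressure at the stagnation point: ΔP = ½ρv².
v = √(2ΔP/ρ) = √(2·127500/785.4) = 18.02 m/s.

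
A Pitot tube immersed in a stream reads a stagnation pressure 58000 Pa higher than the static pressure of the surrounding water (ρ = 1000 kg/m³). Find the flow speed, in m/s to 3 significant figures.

v ≈ 10.8 m/s

Bernoulli between the free stream and the stagnation point: ½ρv² = P_stag − P_static.
v = √(2ΔP/ρ) = √(2·58000/1000) = 10.8 m/s.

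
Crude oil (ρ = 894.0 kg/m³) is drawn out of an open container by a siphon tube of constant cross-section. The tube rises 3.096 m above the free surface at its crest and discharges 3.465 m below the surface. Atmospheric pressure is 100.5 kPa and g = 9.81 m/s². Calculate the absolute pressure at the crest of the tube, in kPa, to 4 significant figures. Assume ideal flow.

The outlet speed comes from Torricelli: v = √(2g·3.465) = 8.245 m/s.
Continuity keeps v the same throughout the tube; from surface to crest, P_atm + 0 = P_top + ½ρv² + ρg·h_top.
P_top = 100500 − ½·894.0·8.245² − 894.0·9.81·3.096 = 42960 Pa.

P_top ≈ 42.96 kPa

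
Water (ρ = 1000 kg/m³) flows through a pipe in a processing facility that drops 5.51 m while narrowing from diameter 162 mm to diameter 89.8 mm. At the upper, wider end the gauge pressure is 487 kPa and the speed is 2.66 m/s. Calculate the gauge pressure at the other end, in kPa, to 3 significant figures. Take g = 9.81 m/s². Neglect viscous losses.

P₂ = 507 kPa

The volume flow rate is constant, so v₂ = (A₁/A₂)v₁ = (206/63.3)·2.66 = 8.66 m/s.
Bernoulli: P₁ + ½ρv₁² + ρg h₁ = P₂ + ½ρv₂² + ρg h₂, so P₂ = P₁ + ½ρ(v₁² − v₂²) − ρg(h₂ − h₁).
P₂ = 487000 + ½·1000·(2.66² − 8.66²) − 1000·9.81·(−5.51) = 487000 + (-33900) − (-54100) = 507000 Pa.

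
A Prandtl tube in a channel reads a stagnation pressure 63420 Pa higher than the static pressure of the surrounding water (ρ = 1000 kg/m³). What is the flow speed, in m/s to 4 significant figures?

At the stagnation point the flow is brought to rest, so Bernoulli gives P_stag − P_static = ½ρv².
v = √(2ΔP/ρ) = √(2·63420/1000) = 11.26 m/s.

v ≈ 11.26 m/s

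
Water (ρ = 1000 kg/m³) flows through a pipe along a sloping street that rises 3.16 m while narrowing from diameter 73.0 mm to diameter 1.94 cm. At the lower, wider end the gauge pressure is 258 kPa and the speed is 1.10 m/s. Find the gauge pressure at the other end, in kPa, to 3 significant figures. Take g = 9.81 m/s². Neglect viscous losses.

Continuity gives A₁v₁ = A₂v₂, so v₂ = (41.9 cm²)/(2.96 cm²) × 1.10 m/s = 15.6 m/s.
Bernoulli: P₁ + ½ρv₁² + ρg h₁ = P₂ + ½ρv₂² + ρg h₂, so P₂ = P₁ + ½ρ(v₁² − v₂²) − ρg(h₂ − h₁).
P₂ = 258000 + ½·1000·(1.10² − 15.6²) − 1000·9.81·(+3.16) = 258000 + (-121000) − (31000) = 106000 Pa.

P₂ = 106 kPa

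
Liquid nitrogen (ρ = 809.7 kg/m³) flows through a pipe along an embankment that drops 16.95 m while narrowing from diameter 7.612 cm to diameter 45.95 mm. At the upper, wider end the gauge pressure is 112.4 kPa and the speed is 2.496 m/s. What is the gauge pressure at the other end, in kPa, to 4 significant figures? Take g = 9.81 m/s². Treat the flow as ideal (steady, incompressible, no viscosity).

230.6 kPa

Mass conservation (A₁v₁ = A₂v₂) gives v₂ = 2.496 × 45.51/16.58 = 6.850 m/s.
Energy conservation along the streamline gives P₂ = P₁ − ½ρ(v₂² − v₁²) − ρg(h₂ − h₁).
P₂ = 112400 + ½·809.7·(2.496² − 6.850²) − 809.7·9.81·(−16.95) = 112400 + (-16470) − (-134600) = 230600 Pa.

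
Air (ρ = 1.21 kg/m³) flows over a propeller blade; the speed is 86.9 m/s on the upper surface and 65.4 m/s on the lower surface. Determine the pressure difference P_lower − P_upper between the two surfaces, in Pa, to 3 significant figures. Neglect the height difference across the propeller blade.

ΔP = 1980 Pa

The pressure is lower where the speed is higher: ΔP = ½ρ(v_up² − v_low²).
ΔP = ½·1.21·(86.9² − 65.4²) = 1980 Pa.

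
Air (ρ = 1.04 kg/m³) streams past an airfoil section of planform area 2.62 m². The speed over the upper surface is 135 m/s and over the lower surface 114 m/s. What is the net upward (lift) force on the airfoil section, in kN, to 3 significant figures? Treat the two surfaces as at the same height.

The faster flow above has the lower pressure; Bernoulli (same height) gives ΔP = ½ρ(v_up² − v_low²).
ΔP = ½·1.04·(135² − 114²) = 2720 Pa.
Lift = ΔP · A = 2720 × 2.62 = 7120 N.

F ≈ 7.12 kN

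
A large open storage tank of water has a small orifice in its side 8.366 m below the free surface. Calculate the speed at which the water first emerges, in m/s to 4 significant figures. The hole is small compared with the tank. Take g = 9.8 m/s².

With the surface at rest and both surface and jet at atmospheric pressure, Bernoulli gives ρg h = ½ρv², so v = √(2gh) = √(2·9.8·8.366) = 12.81 m/s.

v ≈ 12.81 m/s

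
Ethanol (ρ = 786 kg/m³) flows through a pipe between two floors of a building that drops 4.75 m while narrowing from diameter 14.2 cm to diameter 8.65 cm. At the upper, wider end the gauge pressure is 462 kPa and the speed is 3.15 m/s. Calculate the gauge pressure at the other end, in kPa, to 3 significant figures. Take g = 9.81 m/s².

P₂ = 474 kPa

By continuity, v₂ = v₁·A₁/A₂ = 3.15·(158/58.8) = 8.49 m/s.
Energy conservation along the streamline gives P₂ = P₁ − ½ρ(v₂² − v₁²) − ρg(h₂ − h₁).
P₂ = 462000 + ½·786·(3.15² − 8.49²) − 786·9.81·(−4.75) = 462000 + (-24400) − (-36600) = 474000 Pa.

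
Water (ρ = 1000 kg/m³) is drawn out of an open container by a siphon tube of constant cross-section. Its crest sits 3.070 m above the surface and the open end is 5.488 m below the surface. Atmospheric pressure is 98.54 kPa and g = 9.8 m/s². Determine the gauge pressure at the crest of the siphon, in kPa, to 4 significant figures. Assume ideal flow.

P_gauge ≈ -83.87 kPa

The outlet speed comes from Torricelli: v = √(2g·5.488) = 10.37 m/s.
The bore is uniform, so the speed at the crest is the same v. Bernoulli surface→crest: P_atm = P_top + ½ρv² + ρg·h_top.
P_top = 98540 − ½·1000·10.37² − 1000·9.8·3.070 = 14670 Pa. So P_gauge = P_top − P_atm = -83870 Pa.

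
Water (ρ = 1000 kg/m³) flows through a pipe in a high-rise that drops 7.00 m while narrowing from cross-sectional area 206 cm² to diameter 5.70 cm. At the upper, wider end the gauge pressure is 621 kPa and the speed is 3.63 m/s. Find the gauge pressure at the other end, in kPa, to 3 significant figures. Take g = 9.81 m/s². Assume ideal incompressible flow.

P₂ = 267 kPa

By continuity, v₂ = v₁·A₁/A₂ = 3.63·(206/25.5) = 29.3 m/s.
Applying Bernoulli between the two ends and solving for P₂: P₂ = P₁ + ½ρ(v₁² − v₂²) − ρgΔh.
P₂ = 621000 + ½·1000·(3.63² − 29.3²) − 1000·9.81·(−7.00) = 621000 + (-423000) − (-68700) = 267000 Pa.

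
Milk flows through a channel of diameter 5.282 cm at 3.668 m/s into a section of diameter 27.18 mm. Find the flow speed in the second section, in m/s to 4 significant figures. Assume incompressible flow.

The volume flow rate is constant, so v₂ = (A₁/A₂)v₁ = (21.91/5.802)·3.668 = 13.85 m/s.

v₂ ≈ 13.85 m/s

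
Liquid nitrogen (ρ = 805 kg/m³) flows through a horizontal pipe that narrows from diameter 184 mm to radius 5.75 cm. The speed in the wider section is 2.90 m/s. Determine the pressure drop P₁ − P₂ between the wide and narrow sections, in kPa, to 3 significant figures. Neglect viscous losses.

Continuity gives A₁v₁ = A₂v₂, so v₂ = (266 cm²)/(104 cm²) × 2.90 m/s = 7.42 m/s.
The pipe is horizontal, so Bernoulli reduces to P₁ + ½ρv₁² = P₂ + ½ρv₂².
P₁ − P₂ = ½·805·(7.42² − 2.90²) = ½·805·46.7 = 18800 Pa.

ΔP = 18.8 kPa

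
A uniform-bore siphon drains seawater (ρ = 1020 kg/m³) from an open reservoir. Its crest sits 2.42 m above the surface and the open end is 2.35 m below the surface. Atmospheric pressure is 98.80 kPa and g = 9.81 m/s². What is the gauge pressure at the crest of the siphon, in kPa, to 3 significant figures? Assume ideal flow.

P_gauge = -47.7 kPa

From the surface to the outlet (both open to atmosphere, surface at rest): v = √(2g·h_out) = √(2·9.81·2.35) = 6.79 m/s.
The bore is uniform, so the speed at the crest is the same v. Bernoulli surface→crest: P_atm = P_top + ½ρv² + ρg·h_top.
P_top = 98800 − ½·1020·6.79² − 1020·9.81·2.42 = 51100 Pa. So P_gauge = P_top − P_atm = -47700 Pa.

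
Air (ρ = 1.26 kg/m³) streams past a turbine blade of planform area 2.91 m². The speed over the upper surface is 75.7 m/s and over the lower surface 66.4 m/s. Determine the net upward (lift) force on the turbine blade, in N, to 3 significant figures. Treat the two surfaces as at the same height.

The faster flow above has the lower pressure; Bernoulli (same height) gives ΔP = ½ρ(v_up² − v_low²).
ΔP = ½·1.26·(75.7² − 66.4²) = 833 Pa.
Lift = ΔP · A = 833 × 2.91 = 2420 N.

F ≈ 2420 N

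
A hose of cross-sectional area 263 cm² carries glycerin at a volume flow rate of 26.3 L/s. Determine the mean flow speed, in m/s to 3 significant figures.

1.00 m/s

Q = 26.3 L/s = 0.0263 m³/s.
v = Q/A = 0.0263 / 0.0263 = 1.00 m/s.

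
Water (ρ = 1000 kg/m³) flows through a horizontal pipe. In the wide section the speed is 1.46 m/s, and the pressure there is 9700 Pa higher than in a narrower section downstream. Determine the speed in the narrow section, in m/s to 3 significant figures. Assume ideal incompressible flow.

4.64 m/s

Horizontal Bernoulli: P₁ + ½ρv₁² = P₂ + ½ρv₂², so v₂² = v₁² + 2(P₁ − P₂)/ρ.
v₂ = √(1.46² + 2·9700/1000) = √(2.13 + 19.4) = 4.64 m/s.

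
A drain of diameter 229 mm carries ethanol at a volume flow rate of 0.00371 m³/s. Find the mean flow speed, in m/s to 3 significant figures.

v = 0.0901 m/s

Q = 0.00371 m³/s = 0.00371 m³/s.
v = Q/A = 0.00371 / 0.0412 = 0.0901 m/s.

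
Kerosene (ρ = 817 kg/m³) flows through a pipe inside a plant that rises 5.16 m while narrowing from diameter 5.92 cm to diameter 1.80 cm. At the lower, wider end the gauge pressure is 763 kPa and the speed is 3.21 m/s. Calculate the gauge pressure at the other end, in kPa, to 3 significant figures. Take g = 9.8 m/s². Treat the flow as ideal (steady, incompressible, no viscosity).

Continuity gives A₁v₁ = A₂v₂, so v₂ = (27.5 cm²)/(2.54 cm²) × 3.21 m/s = 34.7 m/s.
Applying Bernoulli between the two ends and solving for P₂: P₂ = P₁ + ½ρ(v₁² − v₂²) − ρgΔh.
P₂ = 763000 + ½·817·(3.21² − 34.7²) − 817·9.8·(+5.16) = 763000 + (-488000) − (41300) = 233000 Pa.

233 kPa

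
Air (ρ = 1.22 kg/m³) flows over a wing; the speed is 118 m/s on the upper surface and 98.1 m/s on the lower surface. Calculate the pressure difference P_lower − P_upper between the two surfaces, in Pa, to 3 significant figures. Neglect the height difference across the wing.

Bernoulli (same height): P_lower − P_upper = ½ρ(v_upper² − v_lower²).
ΔP = ½·1.22·(118² − 98.1²) = 2620 Pa.

ΔP ≈ 2620 Pa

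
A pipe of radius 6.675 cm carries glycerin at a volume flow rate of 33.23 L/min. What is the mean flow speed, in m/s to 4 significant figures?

v = 0.03957 m/s

Q = 33.23 L/min = 0.0005538 m³/s.
v = Q/A = 0.0005538 / 0.01400 = 0.03957 m/s.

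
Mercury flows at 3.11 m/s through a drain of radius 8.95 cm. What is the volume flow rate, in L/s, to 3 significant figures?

Q = A·v = 0.0252 m² × 3.11 m/s = 0.0783 m³/s.
Converting: 0.0783 m³/s × 1000 = 78.3 L/s.

78.3 L/s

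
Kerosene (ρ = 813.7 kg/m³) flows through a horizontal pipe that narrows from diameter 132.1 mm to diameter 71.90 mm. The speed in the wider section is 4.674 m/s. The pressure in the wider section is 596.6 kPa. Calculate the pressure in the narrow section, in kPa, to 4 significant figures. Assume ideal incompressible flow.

Continuity gives A₁v₁ = A₂v₂, so v₂ = (137.1 cm²)/(40.60 cm²) × 4.674 m/s = 15.78 m/s.
The pipe is horizontal, so Bernoulli reduces to P₁ + ½ρv₁² = P₂ + ½ρv₂².
P₂ = P₁ − ½ρ(v₂² − v₁²) = 596600 − ½·813.7·(15.78² − 4.674²) = 596600 − 92390 = 504200 Pa.

P₂ ≈ 504.2 kPa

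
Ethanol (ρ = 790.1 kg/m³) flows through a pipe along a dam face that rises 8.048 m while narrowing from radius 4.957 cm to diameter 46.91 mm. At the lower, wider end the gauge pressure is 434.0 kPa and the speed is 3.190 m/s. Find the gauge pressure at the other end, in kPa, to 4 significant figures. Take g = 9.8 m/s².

295.5 kPa

The volume flow rate is constant, so v₂ = (A₁/A₂)v₁ = (77.19/17.28)·3.190 = 14.25 m/s.
Energy conservation along the streamline gives P₂ = P₁ − ½ρ(v₂² − v₁²) − ρg(h₂ − h₁).
P₂ = 434000 + ½·790.1·(3.190² − 14.25²) − 790.1·9.8·(+8.048) = 434000 + (-76180) − (62320) = 295500 Pa.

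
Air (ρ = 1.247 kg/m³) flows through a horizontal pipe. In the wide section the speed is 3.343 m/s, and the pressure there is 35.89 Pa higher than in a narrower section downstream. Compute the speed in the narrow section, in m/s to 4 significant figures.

v₂ ≈ 8.291 m/s

Horizontal Bernoulli: P₁ + ½ρv₁² = P₂ + ½ρv₂², so v₂² = v₁² + 2(P₁ − P₂)/ρ.
v₂ = √(3.343² + 2·35.89/1.247) = √(11.18 + 57.56) = 8.291 m/s.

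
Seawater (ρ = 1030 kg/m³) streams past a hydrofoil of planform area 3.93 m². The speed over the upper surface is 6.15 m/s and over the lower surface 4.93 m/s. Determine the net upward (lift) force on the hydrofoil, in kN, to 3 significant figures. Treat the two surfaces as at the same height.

F = 27.4 kN

From P + ½ρv² = const at equal height, P_low − P_up = ½ρ(v_up² − v_low²).
ΔP = ½·1030·(6.15² − 4.93²) = 6960 Pa.
Lift = ΔP · A = 6960 × 3.93 = 27400 N.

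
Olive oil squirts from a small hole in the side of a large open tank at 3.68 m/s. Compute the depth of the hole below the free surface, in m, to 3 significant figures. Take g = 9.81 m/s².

For a small hole in a large open tank, ½v² = gh, giving h = v²/(2g).
h = 3.68²/(2·9.81) = 13.5/19.62 = 0.690 m.

h ≈ 0.690 m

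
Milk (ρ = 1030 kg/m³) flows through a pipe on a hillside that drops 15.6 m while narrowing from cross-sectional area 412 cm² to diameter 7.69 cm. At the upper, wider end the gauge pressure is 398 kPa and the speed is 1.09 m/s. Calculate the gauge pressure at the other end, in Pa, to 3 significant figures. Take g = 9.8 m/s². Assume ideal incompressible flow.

Mass conservation (A₁v₁ = A₂v₂) gives v₂ = 1.09 × 412/46.4 = 9.67 m/s.
Applying Bernoulli between the two ends and solving for P₂: P₂ = P₁ + ½ρ(v₁² − v₂²) − ρgΔh.
P₂ = 398000 + ½·1030·(1.09² − 9.67²) − 1030·9.8·(−15.6) = 398000 + (-47500) − (-157000) = 508000 Pa.

P₂ ≈ 508000 Pa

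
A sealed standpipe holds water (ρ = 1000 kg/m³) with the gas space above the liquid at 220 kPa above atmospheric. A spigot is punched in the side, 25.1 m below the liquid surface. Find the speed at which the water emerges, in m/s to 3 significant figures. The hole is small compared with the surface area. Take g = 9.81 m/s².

Take point 1 at the surface (v₁ ≈ 0) and point 2 at the hole (at atmospheric pressure). Bernoulli: P₁ + ρg h = P_atm + ½ρv₂².
With P₁ − P_atm = 220000 Pa, v₂ = √(2gh + 2ΔP/ρ) = √(2·9.81·25.1 + 2·220000/1000) = 30.5 m/s.

v ≈ 30.5 m/s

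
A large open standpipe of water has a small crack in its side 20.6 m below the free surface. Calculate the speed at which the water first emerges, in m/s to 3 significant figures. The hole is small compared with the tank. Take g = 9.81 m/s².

v = 20.1 m/s

Bernoulli from surface to hole (P equal, v_surface ≈ 0): v = √(2gh) = √(2×9.81×20.6) = 20.1 m/s.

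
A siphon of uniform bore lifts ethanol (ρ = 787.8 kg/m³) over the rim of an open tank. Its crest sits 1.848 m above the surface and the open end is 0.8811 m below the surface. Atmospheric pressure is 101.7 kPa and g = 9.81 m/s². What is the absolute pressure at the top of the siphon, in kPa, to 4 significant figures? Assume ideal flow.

The outlet speed comes from Torricelli: v = √(2g·0.8811) = 4.158 m/s.
Continuity keeps v the same throughout the tube; from surface to crest, P_atm + 0 = P_top + ½ρv² + ρg·h_top.
P_top = 101700 − ½·787.8·4.158² − 787.8·9.81·1.848 = 80610 Pa.

P_top = 80.61 kPa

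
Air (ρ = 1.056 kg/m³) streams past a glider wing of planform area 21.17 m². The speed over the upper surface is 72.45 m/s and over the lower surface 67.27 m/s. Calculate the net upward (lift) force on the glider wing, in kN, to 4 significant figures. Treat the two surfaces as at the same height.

F = 8.090 kN

From P + ½ρv² = const at equal height, P_low − P_up = ½ρ(v_up² − v_low²).
ΔP = ½·1.056·(72.45² − 67.27²) = 382.1 Pa.
Lift = ΔP · A = 382.1 × 21.17 = 8090 N.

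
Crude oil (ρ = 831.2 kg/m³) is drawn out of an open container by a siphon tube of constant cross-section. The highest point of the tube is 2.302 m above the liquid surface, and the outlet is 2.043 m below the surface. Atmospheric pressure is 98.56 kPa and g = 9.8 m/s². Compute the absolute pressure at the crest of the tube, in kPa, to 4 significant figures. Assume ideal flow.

Bernoulli surface→outlet gives ½v² = g·h_out, so v = √(2·9.8·2.043) = 6.328 m/s.
The bore is uniform, so the speed at the crest is the same v. Bernoulli surface→crest: P_atm = P_top + ½ρv² + ρg·h_top.
P_top = 98560 − ½·831.2·6.328² − 831.2·9.8·2.302 = 63170 Pa.

P_top ≈ 63.17 kPa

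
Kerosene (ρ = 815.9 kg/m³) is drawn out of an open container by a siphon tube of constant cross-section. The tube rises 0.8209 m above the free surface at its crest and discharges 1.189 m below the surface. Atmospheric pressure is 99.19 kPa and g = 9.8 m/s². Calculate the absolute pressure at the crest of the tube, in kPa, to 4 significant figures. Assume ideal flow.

83.12 kPa

The outlet speed comes from Torricelli: v = √(2g·1.189) = 4.827 m/s.
With constant cross-section the crest speed equals v; applying Bernoulli from the surface up to the crest, P_top = P_atm − ½ρv² − ρg·h_top.
P_top = 99190 − ½·815.9·4.827² − 815.9·9.8·0.8209 = 83120 Pa.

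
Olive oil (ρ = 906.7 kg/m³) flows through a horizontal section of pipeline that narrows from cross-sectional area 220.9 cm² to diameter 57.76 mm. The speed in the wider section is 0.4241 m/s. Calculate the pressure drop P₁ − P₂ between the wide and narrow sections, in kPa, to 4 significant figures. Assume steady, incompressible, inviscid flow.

ΔP ≈ 5.714 kPa

The volume flow rate is constant, so v₂ = (A₁/A₂)v₁ = (220.9/26.20)·0.4241 = 3.575 m/s.
The pipe is horizontal, so Bernoulli reduces to P₁ + ½ρv₁² = P₂ + ½ρv₂².
P₁ − P₂ = ½·906.7·(3.575² − 0.4241²) = ½·906.7·12.60 = 5714 Pa.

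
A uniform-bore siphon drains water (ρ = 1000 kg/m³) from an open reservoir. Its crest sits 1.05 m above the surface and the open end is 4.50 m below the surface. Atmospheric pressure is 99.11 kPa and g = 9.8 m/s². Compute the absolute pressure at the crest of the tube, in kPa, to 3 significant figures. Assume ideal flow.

The outlet speed comes from Torricelli: v = √(2g·4.50) = 9.39 m/s.
The bore is uniform, so the speed at the crest is the same v. Bernoulli surface→crest: P_atm = P_top + ½ρv² + ρg·h_top.
P_top = 99110 − ½·1000·9.39² − 1000·9.8·1.05 = 44700 Pa.

P_top = 44.7 kPa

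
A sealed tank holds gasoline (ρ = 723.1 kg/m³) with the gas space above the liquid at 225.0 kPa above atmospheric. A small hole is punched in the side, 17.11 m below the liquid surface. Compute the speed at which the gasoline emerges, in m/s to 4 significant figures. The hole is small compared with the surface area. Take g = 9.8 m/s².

v ≈ 30.95 m/s

Take point 1 at the surface (v₁ ≈ 0) and point 2 at the hole (at atmospheric pressure). Bernoulli: P₁ + ρg h = P_atm + ½ρv₂².
With P₁ − P_atm = 225000 Pa, v₂ = √(2gh + 2ΔP/ρ) = √(2·9.8·17.11 + 2·225000/723.1) = 30.95 m/s.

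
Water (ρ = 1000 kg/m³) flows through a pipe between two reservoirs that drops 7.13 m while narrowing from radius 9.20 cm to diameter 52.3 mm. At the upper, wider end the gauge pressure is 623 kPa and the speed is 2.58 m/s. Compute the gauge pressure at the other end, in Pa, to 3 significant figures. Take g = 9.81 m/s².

186000 Pa

By continuity, v₂ = v₁·A₁/A₂ = 2.58·(266/21.5) = 31.9 m/s.
Energy conservation along the streamline gives P₂ = P₁ − ½ρ(v₂² − v₁²) − ρg(h₂ − h₁).
P₂ = 623000 + ½·1000·(2.58² − 31.9²) − 1000·9.81·(−7.13) = 623000 + (-507000) − (-69900) = 186000 Pa.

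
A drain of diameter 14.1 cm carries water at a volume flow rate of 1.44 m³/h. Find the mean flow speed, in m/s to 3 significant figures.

Q = 1.44 m³/h = 0.000400 m³/s.
v = Q/A = 0.000400 / 0.0156 = 0.0256 m/s.

v = 0.0256 m/s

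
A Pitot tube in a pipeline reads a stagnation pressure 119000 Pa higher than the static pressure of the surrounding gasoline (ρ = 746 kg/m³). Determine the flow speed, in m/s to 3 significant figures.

v ≈ 17.9 m/s

The dynamic pressure equals the rise in static pressure at the stagnation point: ΔP = ½ρv².
v = √(2ΔP/ρ) = √(2·119000/746) = 17.9 m/s.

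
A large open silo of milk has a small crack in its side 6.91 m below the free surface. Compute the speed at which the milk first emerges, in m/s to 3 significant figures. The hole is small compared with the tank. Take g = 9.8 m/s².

v ≈ 11.6 m/s

Bernoulli from surface to hole (P equal, v_surface ≈ 0): v = √(2gh) = √(2×9.8×6.91) = 11.6 m/s.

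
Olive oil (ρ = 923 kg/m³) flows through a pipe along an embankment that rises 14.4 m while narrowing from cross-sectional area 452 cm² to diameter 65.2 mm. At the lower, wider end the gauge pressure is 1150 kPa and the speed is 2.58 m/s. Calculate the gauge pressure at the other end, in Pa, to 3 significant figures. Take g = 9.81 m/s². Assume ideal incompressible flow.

P₂ = 460000 Pa

Mass conservation (A₁v₁ = A₂v₂) gives v₂ = 2.58 × 452/33.4 = 34.9 m/s.
Bernoulli: P₁ + ½ρv₁² + ρg h₁ = P₂ + ½ρv₂² + ρg h₂, so P₂ = P₁ + ½ρ(v₁² − v₂²) − ρg(h₂ − h₁).
P₂ = 1150000 + ½·923·(2.58² − 34.9²) − 923·9.81·(+14.4) = 1150000 + (-560000) − (130000) = 460000 Pa.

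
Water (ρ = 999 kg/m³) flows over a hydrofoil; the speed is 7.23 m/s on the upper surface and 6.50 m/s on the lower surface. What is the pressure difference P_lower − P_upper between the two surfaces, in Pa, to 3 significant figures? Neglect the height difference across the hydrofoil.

ΔP = 5010 Pa

Bernoulli (same height): P_lower − P_upper = ½ρ(v_upper² − v_lower²).
ΔP = ½·999·(7.23² − 6.50²) = 5010 Pa.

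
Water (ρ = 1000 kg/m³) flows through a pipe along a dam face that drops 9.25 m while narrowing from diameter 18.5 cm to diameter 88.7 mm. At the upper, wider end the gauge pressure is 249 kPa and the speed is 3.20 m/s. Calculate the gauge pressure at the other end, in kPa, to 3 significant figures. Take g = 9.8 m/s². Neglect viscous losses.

Continuity gives A₁v₁ = A₂v₂, so v₂ = (269 cm²)/(61.8 cm²) × 3.20 m/s = 13.9 m/s.
Applying Bernoulli between the two ends and solving for P₂: P₂ = P₁ + ½ρ(v₁² − v₂²) − ρgΔh.
P₂ = 249000 + ½·1000·(3.20² − 13.9²) − 1000·9.8·(−9.25) = 249000 + (-91800) − (-90600) = 248000 Pa.

248 kPa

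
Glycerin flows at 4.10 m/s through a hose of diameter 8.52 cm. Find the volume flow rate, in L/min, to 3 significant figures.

Q = 1400 L/min

Q = A·v = 0.00570 m² × 4.10 m/s = 0.0234 m³/s.
Converting: 0.0234 m³/s × 60000 = 1400 L/min.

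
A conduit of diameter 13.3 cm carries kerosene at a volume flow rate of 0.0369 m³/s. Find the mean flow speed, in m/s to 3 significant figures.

Q = 0.0369 m³/s = 0.0369 m³/s.
v = Q/A = 0.0369 / 0.0139 = 2.66 m/s.

v = 2.66 m/s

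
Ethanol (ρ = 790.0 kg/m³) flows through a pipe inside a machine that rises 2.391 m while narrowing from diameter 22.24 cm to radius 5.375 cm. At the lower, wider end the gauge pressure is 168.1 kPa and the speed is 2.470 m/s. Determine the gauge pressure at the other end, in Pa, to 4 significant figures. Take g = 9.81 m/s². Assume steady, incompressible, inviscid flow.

Continuity gives A₁v₁ = A₂v₂, so v₂ = (388.5 cm²)/(90.76 cm²) × 2.470 m/s = 10.57 m/s.
Applying Bernoulli between the two ends and solving for P₂: P₂ = P₁ + ½ρ(v₁² − v₂²) − ρgΔh.
P₂ = 168100 + ½·790.0·(2.470² − 10.57²) − 790.0·9.81·(+2.391) = 168100 + (-41740) − (18530) = 107800 Pa.

P₂ = 107800 Pa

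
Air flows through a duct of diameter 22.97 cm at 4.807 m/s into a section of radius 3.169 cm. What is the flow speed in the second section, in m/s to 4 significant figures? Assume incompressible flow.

v₂ ≈ 63.14 m/s

Mass conservation (A₁v₁ = A₂v₂) gives v₂ = 4.807 × 414.4/31.55 = 63.14 m/s.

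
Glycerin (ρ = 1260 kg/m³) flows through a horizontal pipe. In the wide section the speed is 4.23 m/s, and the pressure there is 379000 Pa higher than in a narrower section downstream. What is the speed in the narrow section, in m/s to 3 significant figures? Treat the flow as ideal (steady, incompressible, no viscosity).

Along the level pipe P + ½ρv² is conserved, hence v₂² = v₁² + 2(P₁ − P₂)/ρ.
v₂ = √(4.23² + 2·379000/1260) = √(17.9 + 602) = 24.9 m/s.

v₂ ≈ 24.9 m/s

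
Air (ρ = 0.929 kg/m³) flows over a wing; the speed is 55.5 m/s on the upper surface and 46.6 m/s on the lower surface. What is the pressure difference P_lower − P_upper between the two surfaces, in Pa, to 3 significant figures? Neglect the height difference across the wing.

With negligible Δh, P + ½ρv² is constant, so P_low − P_up = ½ρ(v_up² − v_low²).
ΔP = ½·0.929·(55.5² − 46.6²) = 422 Pa.

ΔP ≈ 422 Pa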